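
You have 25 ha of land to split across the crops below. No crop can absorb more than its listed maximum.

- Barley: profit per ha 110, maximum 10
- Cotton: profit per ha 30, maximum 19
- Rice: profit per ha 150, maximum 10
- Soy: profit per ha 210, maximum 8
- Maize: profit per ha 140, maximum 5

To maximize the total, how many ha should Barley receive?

Highest profit per ha first: Soy 210 > Rice 150 > Maize 140 > Barley 110 > Cotton 30.
Soy takes 8 to reach its cap of 8 ; 17 left.
Rice: +10 to 10 (cap) ; 7 left.
Maize takes 5 to reach its cap of 5 ; 2 left.
Barley has room for 10 but only 2 remain, so it gets 2.

2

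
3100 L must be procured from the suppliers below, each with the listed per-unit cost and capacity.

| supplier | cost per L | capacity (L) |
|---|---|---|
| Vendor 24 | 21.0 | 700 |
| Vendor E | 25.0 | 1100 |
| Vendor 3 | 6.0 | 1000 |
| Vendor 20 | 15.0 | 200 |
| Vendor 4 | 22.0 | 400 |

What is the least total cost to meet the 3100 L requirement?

Fill from the cheapest supplier first.
Vendor 3 (6.0): use full 1000 ; 2100 L to go.
Vendor 20 (15.0): use full 200 ; 1900 L to go.
Vendor 24 (21.0): use full 700 ; 1200 L to go.
Vendor 4 (22.0): use full 400 ; 800 L to go.
Vendor E at 25.0: take 800 of its 1100 ; requirement met.
Cost = 1000×6.0 + 200×15.0 + 700×21.0 + 400×22.0 + 800×25.0 = 52500.

52500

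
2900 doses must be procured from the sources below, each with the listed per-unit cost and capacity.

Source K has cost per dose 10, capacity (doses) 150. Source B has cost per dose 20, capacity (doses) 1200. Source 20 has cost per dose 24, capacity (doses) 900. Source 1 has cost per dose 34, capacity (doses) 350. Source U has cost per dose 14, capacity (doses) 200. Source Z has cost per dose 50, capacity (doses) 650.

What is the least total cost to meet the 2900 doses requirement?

Cheapest first:
Source K (10): use full 150 → 2750 doses to go.
Source U (14): use full 200 → 2550 doses to go.
Take 1200 from Source B at 20 → need 1350 more.
Source 20 at 24: take all 900 doses → 450 still needed.
Take 350 from Source 1 at 34 → need 100 more.
Source Z (50): take the remaining 100 → done.
Cost = 150×10 + 200×14 + 1200×20 + 900×24 + 350×34 + 100×50 = 66800.

66800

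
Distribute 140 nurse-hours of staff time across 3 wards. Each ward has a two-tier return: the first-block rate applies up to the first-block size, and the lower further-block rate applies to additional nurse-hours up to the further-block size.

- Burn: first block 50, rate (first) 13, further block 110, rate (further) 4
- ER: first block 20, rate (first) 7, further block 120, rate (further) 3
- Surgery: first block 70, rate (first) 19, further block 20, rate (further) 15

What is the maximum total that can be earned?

Rank every tier by rate: Surgery/tier1 19 > Surgery/tier2 15 > Burn/tier1 13 > ER/tier1 7 > Burn/tier2 4 > ER/tier2 3.
Surgery tier1 at 19: fill all 70 — 70 left.
Surgery tier2 at 15: fill all 20 — 50 left.
Fill Burn tier1 block (50 at 13) — 0 left.
Total = 19×70 + 15×20 + 13×50 = 2280.

2280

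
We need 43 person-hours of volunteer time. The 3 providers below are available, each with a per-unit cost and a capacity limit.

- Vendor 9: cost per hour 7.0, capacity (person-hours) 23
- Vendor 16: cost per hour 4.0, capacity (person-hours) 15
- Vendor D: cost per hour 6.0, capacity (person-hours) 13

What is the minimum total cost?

Use providers in increasing cost order.
Vendor 16 at 4.0: take all 15 person-hours ; 28 still needed.
Vendor D at 6.0: take all 13 person-hours ; 15 still needed.
Take 15 from Vendor 9 at 7.0 to finish.
Cost = 15×4.0 + 13×6.0 + 15×7.0 = 243.

243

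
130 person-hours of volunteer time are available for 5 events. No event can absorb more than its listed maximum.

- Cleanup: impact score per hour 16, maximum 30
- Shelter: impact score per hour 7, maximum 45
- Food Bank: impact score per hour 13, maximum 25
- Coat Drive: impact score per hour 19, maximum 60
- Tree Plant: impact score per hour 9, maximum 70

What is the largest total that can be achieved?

Highest impact score per hour first: Coat Drive 19 > Cleanup 16 > Food Bank 13 > Tree Plant 9 > Shelter 7.
Coat Drive: +60 to 60 (cap) ; 70 left.
Cleanup takes 30 to reach its cap of 30 ; 40 left.
Food Bank takes 25 to reach its cap of 25 ; 15 left.
Tree Plant: +15 (room for 70) → 15. Pool exhausted.
Total = 16×30 + 13×25 + 19×60 + 9×15 = 2080.

2080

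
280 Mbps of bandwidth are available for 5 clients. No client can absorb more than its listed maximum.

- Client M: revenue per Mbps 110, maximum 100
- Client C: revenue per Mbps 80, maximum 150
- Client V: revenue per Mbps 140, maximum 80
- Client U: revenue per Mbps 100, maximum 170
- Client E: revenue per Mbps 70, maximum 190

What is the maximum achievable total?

32200

Highest revenue per Mbps first: Client V 140 > Client M 110 > Client U 100 > Client C 80 > Client E 70.
Client V: +80 to 80 (cap) ; 200 left.
Give Client M 100 to hit its cap of 100 ; 100 left.
Client U: +100 (room for 170) → 100. Pool exhausted.
Total = 110×100 + 140×80 + 100×100 = 32200.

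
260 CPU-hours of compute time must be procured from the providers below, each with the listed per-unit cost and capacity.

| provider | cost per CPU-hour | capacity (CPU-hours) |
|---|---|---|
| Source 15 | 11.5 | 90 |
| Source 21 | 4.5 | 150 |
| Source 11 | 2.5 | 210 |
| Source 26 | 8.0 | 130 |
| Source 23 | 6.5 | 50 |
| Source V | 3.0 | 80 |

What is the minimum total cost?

675

Use providers in increasing cost order.
Source 11 at 2.5: take all 210 CPU-hours ; 50 still needed.
Source V (3.0): take the remaining 50 ; done.
Source 21, Source 23, Source 26, Source 15: unused.
Cost = 210×2.5 + 50×3.0 = 675.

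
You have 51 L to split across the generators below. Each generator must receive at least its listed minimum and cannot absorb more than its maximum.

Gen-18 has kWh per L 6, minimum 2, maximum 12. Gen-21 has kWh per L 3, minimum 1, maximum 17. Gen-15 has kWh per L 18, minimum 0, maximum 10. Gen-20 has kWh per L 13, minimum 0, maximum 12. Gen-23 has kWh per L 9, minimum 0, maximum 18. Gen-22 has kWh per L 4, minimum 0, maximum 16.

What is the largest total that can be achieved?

Meeting every minimum uses 2+1+0+0+0+0 = 3 L, leaving 48.
Order the generators by kWh per L: Gen-15 18 > Gen-20 13 > Gen-23 9 > Gen-18 6 > Gen-22 4 > Gen-21 3.
Gen-15 takes 10 more to reach its cap of 10 → 38 left.
Give Gen-20 12 more to hit its cap of 12 → 26 left.
Gen-23: +18 to 18 (cap) → 8 left.
Only 8 left; Gen-18 takes them to reach 10.
Total = 6×10 + 3×1 + 18×10 + 13×12 + 9×18 = 561.

561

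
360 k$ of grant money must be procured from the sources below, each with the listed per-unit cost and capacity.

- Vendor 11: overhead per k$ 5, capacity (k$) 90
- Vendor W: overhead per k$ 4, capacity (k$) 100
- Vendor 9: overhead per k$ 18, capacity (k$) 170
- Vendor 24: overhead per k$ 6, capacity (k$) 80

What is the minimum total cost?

2950

Cheapest first:
Vendor W at 4: take all 100 k$ ; 260 still needed.
Vendor 11 (5): use full 90 ; 170 k$ to go.
Vendor 24 (6): use full 80 ; 90 k$ to go.
Vendor 9 (18): take the remaining 90 ; done.
Cost = 100×4 + 90×5 + 80×6 + 90×18 = 2950.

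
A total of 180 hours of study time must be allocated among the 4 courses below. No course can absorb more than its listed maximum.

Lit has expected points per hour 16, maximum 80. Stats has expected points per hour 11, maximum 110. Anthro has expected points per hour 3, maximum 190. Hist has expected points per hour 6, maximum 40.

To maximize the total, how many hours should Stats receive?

Highest expected points per hour first: Lit 16 > Stats 11 > Hist 6 > Anthro 3.
Lit: +80 to 80 (cap) — 100 left.
Stats has room for 110 but only 100 remain, so it gets 100.

100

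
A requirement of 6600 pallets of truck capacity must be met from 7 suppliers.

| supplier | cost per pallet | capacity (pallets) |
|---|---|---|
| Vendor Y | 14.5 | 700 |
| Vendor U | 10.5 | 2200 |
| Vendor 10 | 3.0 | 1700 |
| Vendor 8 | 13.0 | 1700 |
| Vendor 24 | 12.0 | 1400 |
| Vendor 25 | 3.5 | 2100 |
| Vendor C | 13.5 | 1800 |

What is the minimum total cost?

42750

Cheapest first:
Take 1700 from Vendor 10 at 3.0 — need 4900 more.
Take 2100 from Vendor 25 at 3.5 — need 2800 more.
Vendor U at 10.5: take all 2200 pallets — 600 still needed.
Take 600 from Vendor 24 at 12.0 to finish.
Vendor 8, Vendor C, Vendor Y: unused.
Cost = 1700×3.0 + 2100×3.5 + 2200×10.5 + 600×12.0 = 42750.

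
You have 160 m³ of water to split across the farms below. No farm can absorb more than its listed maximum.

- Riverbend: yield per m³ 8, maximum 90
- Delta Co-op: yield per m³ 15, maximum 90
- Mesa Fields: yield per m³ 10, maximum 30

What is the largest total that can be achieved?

Order the farms by yield per m³: Delta Co-op 15 > Mesa Fields 10 > Riverbend 8.
Delta Co-op takes 90 to reach its cap of 90 ; 70 left.
Mesa Fields: +30 to 30 (cap) ; 40 left.
Only 40 left; Riverbend takes them to reach 40.
Total = 8×40 + 15×90 + 10×30 = 1970.

1970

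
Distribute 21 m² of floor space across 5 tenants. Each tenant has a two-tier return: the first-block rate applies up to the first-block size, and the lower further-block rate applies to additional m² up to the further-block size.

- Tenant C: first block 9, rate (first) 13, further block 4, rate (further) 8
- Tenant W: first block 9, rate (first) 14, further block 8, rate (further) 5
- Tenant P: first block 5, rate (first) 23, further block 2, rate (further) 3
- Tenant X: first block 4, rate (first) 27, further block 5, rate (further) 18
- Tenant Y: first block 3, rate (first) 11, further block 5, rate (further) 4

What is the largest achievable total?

411

Rank every tier by rate: Tenant X/first 27 > Tenant P/first 23 > Tenant X/second 18 > Tenant W/first 14 > Tenant C/first 13 > Tenant Y/first 11 > Tenant C/second 8 > Tenant W/second 5 > Tenant Y/second 4 > Tenant P/second 3.
Tenant X/first (27): +4 ; 17 left.
Fill Tenant P first block (5 at 23) ; 12 left.
Fill Tenant X second block (5 at 18) ; 7 left.
7 remain; put them into Tenant W first at 14.
Total = 27×4 + 23×5 + 18×5 + 14×7 = 411.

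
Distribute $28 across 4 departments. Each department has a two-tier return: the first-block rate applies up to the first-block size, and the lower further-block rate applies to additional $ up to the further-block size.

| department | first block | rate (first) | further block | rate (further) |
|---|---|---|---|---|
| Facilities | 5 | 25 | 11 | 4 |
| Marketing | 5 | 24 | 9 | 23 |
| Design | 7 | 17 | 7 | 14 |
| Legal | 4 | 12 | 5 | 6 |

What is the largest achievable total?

599

Treat each block as its own option and order by rate: Facilities/T1 25 > Marketing/T1 24 > Marketing/T2 23 > Design/T1 17 > Design/T2 14 > Legal/T1 12 > Legal/T2 6 > Facilities/T2 4.
Fill Facilities T1 block (5 at 25) ; 23 left.
Marketing T1 at 24: fill all 5 ; 18 left.
Marketing/T2 (23): +9 ; 9 left.
Fill Design T1 block (7 at 17) ; 2 left.
2 remain; put them into Design T2 at 14.
Total = 25×5 + 24×5 + 23×9 + 17×7 + 14×2 = 599.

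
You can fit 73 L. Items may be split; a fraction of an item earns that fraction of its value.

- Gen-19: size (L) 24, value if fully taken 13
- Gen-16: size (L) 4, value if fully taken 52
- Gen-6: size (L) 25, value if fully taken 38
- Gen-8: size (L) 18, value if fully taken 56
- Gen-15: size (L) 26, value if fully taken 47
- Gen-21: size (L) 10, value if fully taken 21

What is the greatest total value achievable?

198.8

Sort by value density: Gen-16 52/4≈13, Gen-8 56/18≈3.11, Gen-21 21/10≈2.1, Gen-15 47/26≈1.81, Gen-6 38/25≈1.52, Gen-19 13/24≈0.542.
Gen-16: take in full, 4 L for value 52 — 69 left.
Take all of Gen-8 (18 L, value 56) — 51 L left.
All 10 L of Gen-21 fit (value 21) — 41 remain.
Take all of Gen-15 (26 L, value 47) — 15 L left.
Fill the last 15 L with part of Gen-6: 15/25 of it earns 22.8.
Total value = 198.8.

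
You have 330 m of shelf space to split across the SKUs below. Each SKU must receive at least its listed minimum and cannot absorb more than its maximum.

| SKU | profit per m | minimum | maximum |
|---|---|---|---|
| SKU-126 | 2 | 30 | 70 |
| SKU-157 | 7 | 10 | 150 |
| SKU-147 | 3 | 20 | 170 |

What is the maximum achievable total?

Meeting every minimum uses 30+10+20 = 60 m, leaving 270.
Rank by profit per m: SKU-157 7 > SKU-147 3 > SKU-126 2.
Give SKU-157 140 more to hit its cap of 150 — 130 left.
Only 130 left; SKU-147 takes them to reach 150.
Total = 2×30 + 7×150 + 3×150 = 1560.

1560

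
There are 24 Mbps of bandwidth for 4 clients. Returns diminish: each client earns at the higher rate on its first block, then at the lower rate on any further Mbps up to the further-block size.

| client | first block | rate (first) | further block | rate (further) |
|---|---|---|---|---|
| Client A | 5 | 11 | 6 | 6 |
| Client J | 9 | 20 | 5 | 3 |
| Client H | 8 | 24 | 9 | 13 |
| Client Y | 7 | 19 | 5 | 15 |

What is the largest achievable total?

505

Rank every tier by rate: Client H/first 24 > Client J/first 20 > Client Y/first 19 > Client Y/second 15 > Client H/second 13 > Client A/first 11 > Client A/second 6 > Client J/second 3.
Client H first at 24: fill all 8 ; 16 left.
Fill Client J first block (9 at 20) ; 7 left.
Client Y/first (19): +7 ; 0 left.
Total = 24×8 + 20×9 + 19×7 = 505.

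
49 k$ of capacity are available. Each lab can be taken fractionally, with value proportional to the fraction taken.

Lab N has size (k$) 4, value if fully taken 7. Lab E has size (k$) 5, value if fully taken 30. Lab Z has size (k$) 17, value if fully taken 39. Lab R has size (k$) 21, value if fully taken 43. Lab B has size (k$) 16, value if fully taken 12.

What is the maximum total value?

Best value per unit of size first: Lab E 30/5≈6, Lab Z 39/17≈2.29, Lab R 43/21≈2.05, Lab N 7/4≈1.75, Lab B 12/16≈0.75.
Take all of Lab E (5 k$, value 30) — 44 k$ left.
Lab Z: take in full, 17 k$ for value 39 — 27 left.
All 21 k$ of Lab R fit (value 43) — 6 remain.
All 4 k$ of Lab N fit (value 7) — 2 remain.
2 k$ left: a 2/16 share of Lab B gives 12×2/16 = 1.5.
Total value = 120.5.

120.5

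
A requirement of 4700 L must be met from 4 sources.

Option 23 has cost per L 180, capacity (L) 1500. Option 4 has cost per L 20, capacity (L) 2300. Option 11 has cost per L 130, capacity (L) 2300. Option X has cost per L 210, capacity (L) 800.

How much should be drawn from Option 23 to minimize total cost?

100

Use sources in increasing cost order.
Option 4 (20): use full 2300 ; 2400 L to go.
Take 2300 from Option 11 at 130 ; need 100 more.
Option 23 at 180: take 100 of its 1500 ; requirement met.
Option X: unused.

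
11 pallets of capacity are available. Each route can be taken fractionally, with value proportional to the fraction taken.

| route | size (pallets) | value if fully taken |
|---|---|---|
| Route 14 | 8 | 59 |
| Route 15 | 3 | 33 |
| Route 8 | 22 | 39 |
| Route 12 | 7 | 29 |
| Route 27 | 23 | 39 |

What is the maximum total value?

92

Best value per unit of size first: Route 15 33/3≈11, Route 14 59/8≈7.38, Route 12 29/7≈4.14, Route 8 39/22≈1.77, Route 27 39/23≈1.7.
Take all of Route 15 (3 pallets, value 33) — 8 pallets left.
All 8 pallets of Route 14 fit (value 59) — 0 remain.
Total value = 92.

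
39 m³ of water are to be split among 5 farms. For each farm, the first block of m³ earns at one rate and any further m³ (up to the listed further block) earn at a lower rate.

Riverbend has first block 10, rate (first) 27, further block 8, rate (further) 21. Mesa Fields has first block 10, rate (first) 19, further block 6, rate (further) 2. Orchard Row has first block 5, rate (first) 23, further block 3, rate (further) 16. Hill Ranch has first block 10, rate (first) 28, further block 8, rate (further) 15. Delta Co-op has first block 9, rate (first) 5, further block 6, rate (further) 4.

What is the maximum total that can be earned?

Rank every tier by rate: Hill Ranch/T1 28 > Riverbend/T1 27 > Orchard Row/T1 23 > Riverbend/T2 21 > Mesa Fields/T1 19 > Orchard Row/T2 16 > Hill Ranch/T2 15 > Delta Co-op/T1 5 > Delta Co-op/T2 4 > Mesa Fields/T2 2.
Fill Hill Ranch T1 block (10 at 28) ; 29 left.
Fill Riverbend T1 block (10 at 27) ; 19 left.
Orchard Row T1 at 23: fill all 5 ; 14 left.
Riverbend T2 at 21: fill all 8 ; 6 left.
Mesa Fields/T1: +6 of 10 at 19; pool empty.
Total = 28×10 + 27×10 + 23×5 + 21×8 + 19×6 = 947.

947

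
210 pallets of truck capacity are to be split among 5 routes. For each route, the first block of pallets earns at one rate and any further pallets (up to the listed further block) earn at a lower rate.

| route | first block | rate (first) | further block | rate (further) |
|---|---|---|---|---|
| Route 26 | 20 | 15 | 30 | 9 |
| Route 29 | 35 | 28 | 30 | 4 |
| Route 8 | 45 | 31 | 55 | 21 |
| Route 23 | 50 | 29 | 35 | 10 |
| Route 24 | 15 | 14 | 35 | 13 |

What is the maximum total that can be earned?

5350

Treat each block as its own option and order by rate: Route 8/tier1 31 > Route 23/tier1 29 > Route 29/tier1 28 > Route 8/tier2 21 > Route 26/tier1 15 > Route 24/tier1 14 > Route 24/tier2 13 > Route 23/tier2 10 > Route 26/tier2 9 > Route 29/tier2 4.
Route 8/tier1 (31): +45 ; 165 left.
Route 23 tier1 at 29: fill all 50 ; 115 left.
Route 29/tier1 (28): +35 ; 80 left.
Route 8 tier2 at 21: fill all 55 ; 25 left.
Route 26 tier1 at 15: fill all 20 ; 5 left.
5 remain; put them into Route 24 tier1 at 14.
Total = 31×45 + 29×50 + 28×35 + 21×55 + 15×20 + 14×5 = 5350.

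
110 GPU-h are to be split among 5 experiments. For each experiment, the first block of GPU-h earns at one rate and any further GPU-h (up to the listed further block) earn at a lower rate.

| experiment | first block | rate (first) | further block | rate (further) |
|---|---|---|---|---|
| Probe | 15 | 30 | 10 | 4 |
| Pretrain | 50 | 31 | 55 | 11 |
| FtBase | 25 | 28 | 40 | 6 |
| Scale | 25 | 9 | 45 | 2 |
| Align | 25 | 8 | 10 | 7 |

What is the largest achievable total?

Order all 10 blocks by rate: Pretrain/tier1 31 > Probe/tier1 30 > FtBase/tier1 28 > Pretrain/tier2 11 > Scale/tier1 9 > Align/tier1 8 > Align/tier2 7 > FtBase/tier2 6 > Probe/tier2 4 > Scale/tier2 2.
Pretrain tier1 at 31: fill all 50 — 60 left.
Probe tier1 at 30: fill all 15 — 45 left.
FtBase/tier1 (28): +25 — 20 left.
Pretrain/tier2: +20 of 55 at 11; pool empty.
Total = 31×50 + 30×15 + 28×25 + 11×20 = 2920.

2920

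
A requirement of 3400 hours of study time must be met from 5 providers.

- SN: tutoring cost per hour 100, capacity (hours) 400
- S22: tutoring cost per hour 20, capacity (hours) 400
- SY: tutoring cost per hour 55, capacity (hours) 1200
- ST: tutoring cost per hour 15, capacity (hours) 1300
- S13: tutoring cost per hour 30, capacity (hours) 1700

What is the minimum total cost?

Fill from the cheapest provider first.
ST at 15: take all 1300 hours → 2100 still needed.
S22 at 20: take all 400 hours → 1700 still needed.
S13 at 30: take all 1700 hours → 0 still needed.
SY, SN: unused.
Cost = 1300×15 + 400×20 + 1700×30 = 78500.

78500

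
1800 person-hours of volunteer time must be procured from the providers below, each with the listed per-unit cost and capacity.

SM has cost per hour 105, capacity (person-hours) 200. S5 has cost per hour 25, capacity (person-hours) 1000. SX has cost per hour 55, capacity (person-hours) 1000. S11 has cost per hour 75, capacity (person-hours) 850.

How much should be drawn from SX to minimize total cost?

Cheapest first:
S5 (25): use full 1000 — 800 person-hours to go.
SX at 55: take 800 of its 1000 — requirement met.
S11, SM: unused.

800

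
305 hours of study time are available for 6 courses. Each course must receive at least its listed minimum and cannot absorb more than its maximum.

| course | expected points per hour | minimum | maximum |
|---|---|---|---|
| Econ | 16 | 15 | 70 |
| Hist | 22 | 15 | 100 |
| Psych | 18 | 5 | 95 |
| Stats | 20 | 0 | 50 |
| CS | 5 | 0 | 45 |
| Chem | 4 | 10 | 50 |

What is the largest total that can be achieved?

Meeting every minimum uses 15+15+5+0+0+10 = 45 hours, leaving 260.
Rank by expected points per hour: Hist 22 > Stats 20 > Psych 18 > Econ 16 > CS 5 > Chem 4.
Hist: +85 to 100 (cap) → 175 left.
Give Stats 50 more to hit its cap of 50 → 125 left.
Psych takes 90 more to reach its cap of 95 → 35 left.
Only 35 left; Econ takes them to reach 50.
Total = 16×50 + 22×100 + 18×95 + 20×50 + 4×10 = 5750.

5750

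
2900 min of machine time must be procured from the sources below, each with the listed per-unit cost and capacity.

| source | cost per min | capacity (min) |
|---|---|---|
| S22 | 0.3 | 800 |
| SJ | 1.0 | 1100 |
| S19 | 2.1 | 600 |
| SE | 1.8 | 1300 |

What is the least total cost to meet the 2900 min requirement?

3140

Fill from the cheapest source first.
S22 (0.3): use full 800 — 2100 min to go.
SJ at 1.0: take all 1100 min — 1000 still needed.
SE (1.8): take the remaining 1000 — done.
S19: unused.
Cost = 800×0.3 + 1100×1.0 + 1000×1.8 = 3140.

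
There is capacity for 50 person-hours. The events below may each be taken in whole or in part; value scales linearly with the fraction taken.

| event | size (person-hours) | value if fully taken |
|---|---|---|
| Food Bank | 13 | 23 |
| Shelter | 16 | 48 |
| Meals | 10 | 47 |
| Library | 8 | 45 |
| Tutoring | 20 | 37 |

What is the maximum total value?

169.6

Rank by value-to-size ratio: Library 45/8≈5.62, Meals 47/10≈4.7, Shelter 48/16≈3, Tutoring 37/20≈1.85, Food Bank 23/13≈1.77.
Take all of Library (8 person-hours, value 45) ; 42 person-hours left.
Take all of Meals (10 person-hours, value 47) ; 32 person-hours left.
Shelter: take in full, 16 person-hours for value 48 ; 16 left.
16 person-hours left: a 16/20 share of Tutoring gives 37×16/20 = 29.6.
Total value = 169.6.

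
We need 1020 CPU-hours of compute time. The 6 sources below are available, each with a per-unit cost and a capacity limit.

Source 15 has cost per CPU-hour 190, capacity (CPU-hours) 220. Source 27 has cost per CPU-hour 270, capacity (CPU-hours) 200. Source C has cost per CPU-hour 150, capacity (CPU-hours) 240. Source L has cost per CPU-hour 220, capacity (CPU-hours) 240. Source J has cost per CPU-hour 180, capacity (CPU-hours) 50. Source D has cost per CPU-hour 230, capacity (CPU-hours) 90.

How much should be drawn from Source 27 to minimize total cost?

Use sources in increasing cost order.
Take 240 from Source C at 150 → need 780 more.
Source J at 180: take all 50 CPU-hours → 730 still needed.
Source 15 at 190: take all 220 CPU-hours → 510 still needed.
Source L at 220: take all 240 CPU-hours → 270 still needed.
Take 90 from Source D at 230 → need 180 more.
Take 180 from Source 27 at 270 to finish.

180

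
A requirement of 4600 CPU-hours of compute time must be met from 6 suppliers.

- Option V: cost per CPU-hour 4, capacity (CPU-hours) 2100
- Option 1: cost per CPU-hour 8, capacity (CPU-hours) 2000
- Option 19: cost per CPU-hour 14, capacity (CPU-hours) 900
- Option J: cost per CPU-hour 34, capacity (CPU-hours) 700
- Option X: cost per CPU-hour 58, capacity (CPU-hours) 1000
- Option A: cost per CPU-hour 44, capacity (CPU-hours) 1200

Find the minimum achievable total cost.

Cheapest first:
Take 2100 from Option V at 4 — need 2500 more.
Option 1 (8): use full 2000 — 500 CPU-hours to go.
Option 19 at 14: take 500 of its 900 — requirement met.
Option J, Option A, Option X: unused.
Cost = 2100×4 + 2000×8 + 500×14 = 31400.

31400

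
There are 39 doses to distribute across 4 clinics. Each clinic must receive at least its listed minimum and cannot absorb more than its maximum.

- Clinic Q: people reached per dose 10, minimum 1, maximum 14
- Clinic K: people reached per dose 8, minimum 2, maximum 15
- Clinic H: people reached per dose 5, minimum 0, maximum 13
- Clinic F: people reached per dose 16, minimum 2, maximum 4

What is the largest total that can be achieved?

354

Meeting every minimum uses 1+2+0+2 = 5 doses, leaving 34.
Rank by people reached per dose: Clinic F 16 > Clinic Q 10 > Clinic K 8 > Clinic H 5.
Give Clinic F 2 more to hit its cap of 4 ; 32 left.
Clinic Q: +13 to 14 (cap) ; 19 left.
Clinic K takes 13 more to reach its cap of 15 ; 6 left.
Clinic H has room for 13 more but only 6 remain, so it gets 6.
Total = 10×14 + 8×15 + 5×6 + 16×4 = 354.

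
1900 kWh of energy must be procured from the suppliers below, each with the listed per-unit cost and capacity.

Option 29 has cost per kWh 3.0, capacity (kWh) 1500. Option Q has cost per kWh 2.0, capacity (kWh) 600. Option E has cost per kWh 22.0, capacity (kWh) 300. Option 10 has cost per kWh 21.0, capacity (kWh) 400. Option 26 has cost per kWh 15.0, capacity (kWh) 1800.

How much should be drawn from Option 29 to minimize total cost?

1300

Fill from the cheapest supplier first.
Option Q at 2.0: take all 600 kWh ; 1300 still needed.
Option 29 (3.0): take the remaining 1300 ; done.
Option 26, Option 10, Option E: unused.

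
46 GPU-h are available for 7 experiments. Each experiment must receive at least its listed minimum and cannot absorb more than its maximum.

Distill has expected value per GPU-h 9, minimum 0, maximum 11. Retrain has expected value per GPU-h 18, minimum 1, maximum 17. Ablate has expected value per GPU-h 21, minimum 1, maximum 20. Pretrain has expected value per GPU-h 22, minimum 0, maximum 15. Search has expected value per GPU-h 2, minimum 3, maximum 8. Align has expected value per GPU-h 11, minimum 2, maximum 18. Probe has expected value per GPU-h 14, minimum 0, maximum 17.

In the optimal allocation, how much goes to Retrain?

6

Meeting every minimum uses 0+1+1+0+3+2+0 = 7 GPU-h, leaving 39.
Order the experiments by expected value per GPU-h: Pretrain 22 > Ablate 21 > Retrain 18 > Probe 14 > Align 11 > Distill 9 > Search 2.
Pretrain takes 15 more to reach its cap of 15 — 24 left.
Give Ablate 19 more to hit its cap of 20 — 5 left.
Only 5 left; Retrain takes them to reach 6.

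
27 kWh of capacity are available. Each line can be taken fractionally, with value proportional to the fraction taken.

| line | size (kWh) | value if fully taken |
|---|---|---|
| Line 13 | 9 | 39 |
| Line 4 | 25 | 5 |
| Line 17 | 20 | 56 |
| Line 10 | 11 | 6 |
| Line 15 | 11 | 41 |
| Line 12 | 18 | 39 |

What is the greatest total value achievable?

99.6

Rank by value-to-size ratio: Line 13 39/9≈4.33, Line 15 41/11≈3.73, Line 17 56/20≈2.8, Line 12 39/18≈2.17, Line 10 6/11≈0.545, Line 4 5/25≈0.2.
All 9 kWh of Line 13 fit (value 39) — 18 remain.
Take all of Line 15 (11 kWh, value 41) — 7 kWh left.
7 kWh left: a 7/20 share of Line 17 gives 56×7/20 = 19.6.
Total value = 99.6.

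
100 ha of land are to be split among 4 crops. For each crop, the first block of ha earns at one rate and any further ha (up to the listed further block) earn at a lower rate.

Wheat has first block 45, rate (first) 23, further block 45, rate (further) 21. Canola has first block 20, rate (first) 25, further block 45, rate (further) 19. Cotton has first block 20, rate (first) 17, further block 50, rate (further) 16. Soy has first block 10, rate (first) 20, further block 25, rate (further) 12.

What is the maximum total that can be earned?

2270

Order all 8 blocks by rate: Canola/first 25 > Wheat/first 23 > Wheat/second 21 > Soy/first 20 > Canola/second 19 > Cotton/first 17 > Cotton/second 16 > Soy/second 12.
Fill Canola first block (20 at 25) → 80 left.
Wheat/first (23): +45 → 35 left.
Wheat second at 21: only 35 left, fill 35.
Total = 25×20 + 23×45 + 21×35 = 2270.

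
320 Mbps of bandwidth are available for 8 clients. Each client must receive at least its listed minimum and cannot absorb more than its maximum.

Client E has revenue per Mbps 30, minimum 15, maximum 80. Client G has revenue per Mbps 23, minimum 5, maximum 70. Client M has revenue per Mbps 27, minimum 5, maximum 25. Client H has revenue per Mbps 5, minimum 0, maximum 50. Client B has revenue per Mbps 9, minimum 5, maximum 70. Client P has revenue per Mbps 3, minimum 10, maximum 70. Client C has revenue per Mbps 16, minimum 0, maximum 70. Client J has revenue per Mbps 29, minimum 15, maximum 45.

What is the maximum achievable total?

Meeting every minimum uses 15+5+5+0+5+10+0+15 = 55 Mbps, leaving 265.
Rank by revenue per Mbps: Client E 30 > Client J 29 > Client M 27 > Client G 23 > Client C 16 > Client B 9 > Client H 5 > Client P 3.
Client E takes 65 more to reach its cap of 80 ; 200 left.
Client J: +30 to 45 (cap) ; 170 left.
Client M takes 20 more to reach its cap of 25 ; 150 left.
Give Client G 65 more to hit its cap of 70 ; 85 left.
Client C: +70 to 70 (cap) ; 15 left.
Client B has room for 65 more but only 15 remain, so it gets 20.
Total = 30×80 + 23×70 + 27×25 + 9×20 + 3×10 + 16×70 + 29×45 = 7320.

7320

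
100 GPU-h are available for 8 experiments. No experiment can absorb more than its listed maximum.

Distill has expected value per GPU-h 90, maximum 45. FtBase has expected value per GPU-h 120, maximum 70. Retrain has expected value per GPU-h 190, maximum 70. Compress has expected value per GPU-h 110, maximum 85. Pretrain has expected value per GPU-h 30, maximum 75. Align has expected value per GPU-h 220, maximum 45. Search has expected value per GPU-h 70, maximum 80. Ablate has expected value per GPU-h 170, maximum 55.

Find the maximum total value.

20350

Order the experiments by expected value per GPU-h: Align 220 > Retrain 190 > Ablate 170 > FtBase 120 > Compress 110 > Distill 90 > Search 70 > Pretrain 30.
Align: +45 to 45 (cap) ; 55 left.
Retrain: +55 (room for 70) → 55. Pool exhausted.
Total = 190×55 + 220×45 = 20350.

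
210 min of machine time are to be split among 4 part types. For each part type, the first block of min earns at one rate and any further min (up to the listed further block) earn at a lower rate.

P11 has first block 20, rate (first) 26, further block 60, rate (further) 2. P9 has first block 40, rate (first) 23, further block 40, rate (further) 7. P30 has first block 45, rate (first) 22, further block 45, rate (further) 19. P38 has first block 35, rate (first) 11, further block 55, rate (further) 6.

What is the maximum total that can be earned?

3845

Order all 8 blocks by rate: P11/T1 26 > P9/T1 23 > P30/T1 22 > P30/T2 19 > P38/T1 11 > P9/T2 7 > P38/T2 6 > P11/T2 2.
P11/T1 (26): +20 — 190 left.
Fill P9 T1 block (40 at 23) — 150 left.
P30 T1 at 22: fill all 45 — 105 left.
P30/T2 (19): +45 — 60 left.
Fill P38 T1 block (35 at 11) — 25 left.
25 remain; put them into P9 T2 at 7.
Total = 26×20 + 23×40 + 22×45 + 19×45 + 11×35 + 7×25 = 3845.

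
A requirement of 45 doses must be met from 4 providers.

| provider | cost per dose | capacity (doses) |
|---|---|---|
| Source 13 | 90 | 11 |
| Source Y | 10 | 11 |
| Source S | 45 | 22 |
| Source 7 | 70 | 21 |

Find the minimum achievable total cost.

Fill from the cheapest provider first.
Take 11 from Source Y at 10 — need 34 more.
Source S (45): use full 22 — 12 doses to go.
Take 12 from Source 7 at 70 to finish.
Source 13: unused.
Cost = 11×10 + 22×45 + 12×70 = 1940.

1940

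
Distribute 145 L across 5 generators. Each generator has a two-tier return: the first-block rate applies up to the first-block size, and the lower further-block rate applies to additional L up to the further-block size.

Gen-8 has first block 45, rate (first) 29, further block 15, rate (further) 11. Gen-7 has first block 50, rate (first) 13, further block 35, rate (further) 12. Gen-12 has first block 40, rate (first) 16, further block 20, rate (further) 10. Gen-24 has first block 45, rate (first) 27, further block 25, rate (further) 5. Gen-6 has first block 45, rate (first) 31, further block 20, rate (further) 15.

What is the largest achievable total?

4075

Order all 10 blocks by rate: Gen-6/first 31 > Gen-8/first 29 > Gen-24/first 27 > Gen-12/first 16 > Gen-6/second 15 > Gen-7/first 13 > Gen-7/second 12 > Gen-8/second 11 > Gen-12/second 10 > Gen-24/second 5.
Fill Gen-6 first block (45 at 31) → 100 left.
Gen-8/first (29): +45 → 55 left.
Gen-24 first at 27: fill all 45 → 10 left.
Gen-12/first: +10 of 40 at 16; pool empty.
Total = 31×45 + 29×45 + 27×45 + 16×10 = 4075.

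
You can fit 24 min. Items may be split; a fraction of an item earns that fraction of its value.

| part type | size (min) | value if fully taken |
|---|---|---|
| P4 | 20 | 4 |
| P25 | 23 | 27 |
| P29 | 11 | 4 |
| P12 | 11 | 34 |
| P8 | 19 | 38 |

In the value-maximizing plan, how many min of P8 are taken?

13

Sort by value density: P12 34/11≈3.09, P8 38/19≈2, P25 27/23≈1.17, P29 4/11≈0.364, P4 4/20≈0.2.
P12: take in full, 11 min for value 34 → 13 left.
13 min left: a 13/19 share of P8 gives 38×13/19 = 26.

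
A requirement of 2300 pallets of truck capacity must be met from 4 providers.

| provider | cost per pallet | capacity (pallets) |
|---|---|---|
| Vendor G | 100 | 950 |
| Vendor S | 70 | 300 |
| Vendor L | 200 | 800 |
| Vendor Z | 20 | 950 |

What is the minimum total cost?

155000

Cheapest first:
Vendor Z (20): use full 950 — 1350 pallets to go.
Take 300 from Vendor S at 70 — need 1050 more.
Vendor G at 100: take all 950 pallets — 100 still needed.
Vendor L (200): take the remaining 100 — done.
Cost = 950×20 + 300×70 + 950×100 + 100×200 = 155000.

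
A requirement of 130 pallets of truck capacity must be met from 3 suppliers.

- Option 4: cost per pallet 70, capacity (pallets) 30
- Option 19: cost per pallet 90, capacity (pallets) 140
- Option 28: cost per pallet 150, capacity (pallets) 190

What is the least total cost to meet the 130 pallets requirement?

Cheapest first:
Option 4 at 70: take all 30 pallets ; 100 still needed.
Option 19 (90): take the remaining 100 ; done.
Option 28: unused.
Cost = 30×70 + 100×90 = 11100.

11100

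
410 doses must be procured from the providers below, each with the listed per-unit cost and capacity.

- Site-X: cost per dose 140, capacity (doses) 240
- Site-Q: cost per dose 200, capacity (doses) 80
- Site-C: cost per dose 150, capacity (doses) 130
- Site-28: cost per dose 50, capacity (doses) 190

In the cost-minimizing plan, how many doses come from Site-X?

220

Cheapest first:
Take 190 from Site-28 at 50 — need 220 more.
Site-X at 140: take 220 of its 240 — requirement met.
Site-C, Site-Q: unused.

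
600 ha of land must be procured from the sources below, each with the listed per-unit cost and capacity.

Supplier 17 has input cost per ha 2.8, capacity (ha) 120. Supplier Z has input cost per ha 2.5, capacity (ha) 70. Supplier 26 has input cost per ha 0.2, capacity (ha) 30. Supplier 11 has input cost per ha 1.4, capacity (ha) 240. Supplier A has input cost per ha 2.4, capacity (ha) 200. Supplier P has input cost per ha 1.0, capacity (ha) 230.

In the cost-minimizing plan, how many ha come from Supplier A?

100

Cheapest first:
Supplier 26 (0.2): use full 30 → 570 ha to go.
Supplier P (1.0): use full 230 → 340 ha to go.
Supplier 11 (1.4): use full 240 → 100 ha to go.
Take 100 from Supplier A at 2.4 to finish.
Supplier Z, Supplier 17: unused.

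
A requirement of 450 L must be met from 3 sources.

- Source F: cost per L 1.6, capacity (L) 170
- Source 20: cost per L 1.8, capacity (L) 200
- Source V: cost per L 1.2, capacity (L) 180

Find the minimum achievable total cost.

668

Use sources in increasing cost order.
Source V at 1.2: take all 180 L ; 270 still needed.
Source F (1.6): use full 170 ; 100 L to go.
Source 20 (1.8): take the remaining 100 ; done.
Cost = 180×1.2 + 170×1.6 + 100×1.8 = 668.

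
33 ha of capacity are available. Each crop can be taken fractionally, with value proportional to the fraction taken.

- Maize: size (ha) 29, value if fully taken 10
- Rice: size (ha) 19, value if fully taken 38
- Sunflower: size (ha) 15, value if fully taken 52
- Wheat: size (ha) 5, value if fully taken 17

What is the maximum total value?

95

Best value per unit of size first: Sunflower 52/15≈3.47, Wheat 17/5≈3.4, Rice 38/19≈2, Maize 10/29≈0.345.
Sunflower: take in full, 15 ha for value 52 — 18 left.
Wheat: take in full, 5 ha for value 17 — 13 left.
Only 13 ha remain; take 13/19 of Rice for value 38×13/19 = 26.
Total value = 95.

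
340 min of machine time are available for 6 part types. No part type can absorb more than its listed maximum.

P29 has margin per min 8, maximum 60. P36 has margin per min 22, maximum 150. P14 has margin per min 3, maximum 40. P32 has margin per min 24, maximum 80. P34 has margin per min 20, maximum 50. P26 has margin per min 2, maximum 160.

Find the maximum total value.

Order the part types by margin per min: P32 24 > P36 22 > P34 20 > P29 8 > P14 3 > P26 2.
Give P32 80 to hit its cap of 80 — 260 left.
P36 takes 150 to reach its cap of 150 — 110 left.
P34 takes 50 to reach its cap of 50 — 60 left.
P29: +60 to 60 (cap) — 0 left.
Total = 8×60 + 22×150 + 24×80 + 20×50 = 6700.

6700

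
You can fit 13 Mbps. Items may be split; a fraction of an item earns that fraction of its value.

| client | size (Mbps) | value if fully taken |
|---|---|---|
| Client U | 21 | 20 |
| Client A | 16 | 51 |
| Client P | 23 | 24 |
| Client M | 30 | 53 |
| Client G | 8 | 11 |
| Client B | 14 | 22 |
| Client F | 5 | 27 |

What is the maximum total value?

52.5

Rank by value-to-size ratio: Client F 27/5≈5.4, Client A 51/16≈3.19, Client M 53/30≈1.77, Client B 22/14≈1.57, Client G 11/8≈1.38, Client P 24/23≈1.04, Client U 20/21≈0.952.
Take all of Client F (5 Mbps, value 27) ; 8 Mbps left.
Fill the last 8 Mbps with part of Client A: 8/16 of it earns 25.5.
Total value = 52.5.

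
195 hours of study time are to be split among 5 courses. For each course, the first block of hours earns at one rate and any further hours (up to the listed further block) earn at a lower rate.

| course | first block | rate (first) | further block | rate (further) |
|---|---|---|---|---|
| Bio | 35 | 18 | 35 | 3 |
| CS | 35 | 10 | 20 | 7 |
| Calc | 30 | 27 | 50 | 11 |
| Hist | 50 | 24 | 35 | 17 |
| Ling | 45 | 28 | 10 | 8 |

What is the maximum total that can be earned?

Order all 10 blocks by rate: Ling/T1 28 > Calc/T1 27 > Hist/T1 24 > Bio/T1 18 > Hist/T2 17 > Calc/T2 11 > CS/T1 10 > Ling/T2 8 > CS/T2 7 > Bio/T2 3.
Ling T1 at 28: fill all 45 ; 150 left.
Calc/T1 (27): +30 ; 120 left.
Hist T1 at 24: fill all 50 ; 70 left.
Fill Bio T1 block (35 at 18) ; 35 left.
Fill Hist T2 block (35 at 17) ; 0 left.
Total = 28×45 + 27×30 + 24×50 + 18×35 + 17×35 = 4495.

4495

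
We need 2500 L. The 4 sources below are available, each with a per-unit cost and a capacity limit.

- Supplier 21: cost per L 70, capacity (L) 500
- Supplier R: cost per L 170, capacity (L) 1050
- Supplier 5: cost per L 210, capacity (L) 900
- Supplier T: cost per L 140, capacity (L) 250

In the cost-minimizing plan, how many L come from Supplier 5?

Use sources in increasing cost order.
Take 500 from Supplier 21 at 70 → need 2000 more.
Take 250 from Supplier T at 140 → need 1750 more.
Supplier R at 170: take all 1050 L → 700 still needed.
Take 700 from Supplier 5 at 210 to finish.

700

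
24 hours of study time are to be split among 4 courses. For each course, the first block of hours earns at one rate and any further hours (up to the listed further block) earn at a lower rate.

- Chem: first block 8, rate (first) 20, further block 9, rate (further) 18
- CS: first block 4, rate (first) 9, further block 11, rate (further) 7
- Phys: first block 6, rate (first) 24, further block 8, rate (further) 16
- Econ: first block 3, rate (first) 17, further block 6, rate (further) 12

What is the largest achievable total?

Rank every tier by rate: Phys/first 24 > Chem/first 20 > Chem/second 18 > Econ/first 17 > Phys/second 16 > Econ/second 12 > CS/first 9 > CS/second 7.
Phys/first (24): +6 — 18 left.
Fill Chem first block (8 at 20) — 10 left.
Chem/second (18): +9 — 1 left.
1 remain; put them into Econ first at 17.
Total = 24×6 + 20×8 + 18×9 + 17×1 = 483.

483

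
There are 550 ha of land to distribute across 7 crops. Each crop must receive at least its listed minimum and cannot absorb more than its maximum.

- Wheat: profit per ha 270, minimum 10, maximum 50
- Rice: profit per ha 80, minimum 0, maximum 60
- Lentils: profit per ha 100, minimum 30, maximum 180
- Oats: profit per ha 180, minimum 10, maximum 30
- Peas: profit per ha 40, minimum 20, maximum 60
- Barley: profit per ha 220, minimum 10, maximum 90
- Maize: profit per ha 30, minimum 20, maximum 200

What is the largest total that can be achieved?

66300

Meeting every minimum uses 10+0+30+10+20+10+20 = 100 ha, leaving 450.
Highest profit per ha first: Wheat 270 > Barley 220 > Oats 180 > Lentils 100 > Rice 80 > Peas 40 > Maize 30.
Give Wheat 40 more to hit its cap of 50 ; 410 left.
Barley takes 80 more to reach its cap of 90 ; 330 left.
Oats: +20 to 30 (cap) ; 310 left.
Give Lentils 150 more to hit its cap of 180 ; 160 left.
Rice takes 60 more to reach its cap of 60 ; 100 left.
Peas takes 40 more to reach its cap of 60 ; 60 left.
Maize has room for 180 more but only 60 remain, so it gets 80.
Total = 270×50 + 80×60 + 100×180 + 180×30 + 40×60 + 220×90 + 30×80 = 66300.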